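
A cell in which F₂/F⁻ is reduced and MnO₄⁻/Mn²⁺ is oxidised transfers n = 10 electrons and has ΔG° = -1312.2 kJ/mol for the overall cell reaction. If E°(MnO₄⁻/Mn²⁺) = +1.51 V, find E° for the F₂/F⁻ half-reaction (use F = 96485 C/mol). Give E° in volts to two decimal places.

+2.87 V

E°cell = −ΔG°/(nF) = −(-1312.2×10³)/((10)(96485)) = +1.360 V.
Since F₂/F⁻ is the cathode and MnO₄⁻/Mn²⁺ the anode, E°cell = E°(F₂/F⁻) − E°(MnO₄⁻/Mn²⁺).
So E°(F₂/F⁻) = E°cell + E°(MnO₄⁻/Mn²⁺) = +1.360 + (+1.51) = +2.87 V.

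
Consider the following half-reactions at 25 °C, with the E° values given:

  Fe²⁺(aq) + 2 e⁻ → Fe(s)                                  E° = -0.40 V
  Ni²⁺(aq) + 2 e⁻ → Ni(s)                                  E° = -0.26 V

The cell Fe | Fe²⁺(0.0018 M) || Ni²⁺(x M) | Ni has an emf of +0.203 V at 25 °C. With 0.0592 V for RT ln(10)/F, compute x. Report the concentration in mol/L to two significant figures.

0.24 M

Ni²⁺/Ni is the cathode, Fe²⁺/Fe the anode: E°cell = +0.14 V, n = 2.
Overall reaction: Ni²⁺(aq) + Fe(s) → Ni(s) + Fe²⁺(aq); Q = [Fe²⁺]^1/[Ni²⁺]^1.
From E = E° − (0.0592/n) log Q: log Q = (E° − E)·n/0.0592 = (+0.14 − (+0.203))·2/0.0592 = -2.1284.
So 1·log[Ni²⁺] = 1·log(0.0018) − log Q = -2.7447 − (-2.1284) = -0.6163; [Ni²⁺] = 10^(-0.6163) ≈ 0.24 M.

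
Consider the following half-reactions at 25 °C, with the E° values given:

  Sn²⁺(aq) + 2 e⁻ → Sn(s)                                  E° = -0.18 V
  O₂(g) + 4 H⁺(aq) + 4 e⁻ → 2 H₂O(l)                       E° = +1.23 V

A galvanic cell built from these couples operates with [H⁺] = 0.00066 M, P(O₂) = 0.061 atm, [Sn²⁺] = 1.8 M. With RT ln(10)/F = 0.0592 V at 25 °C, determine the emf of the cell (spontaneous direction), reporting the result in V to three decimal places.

O₂/H₂O is the cathode (higher E°), Sn²⁺/Sn the anode: E°cell = +1.23 − (-0.18) = +1.41 V, n = 4.
Overall: O₂(g) + 4 H⁺(aq) + 2 Sn(s) → 2 H₂O(l) + 2 Sn²⁺(aq)
Q = [Sn²⁺]^2 / (P(O₂)·[H⁺]^4); log Q = 14.447.
E = E° − (0.0592/n) log Q = +1.41 − (0.0592/4)(14.447) = +1.196 V.

+1.196 V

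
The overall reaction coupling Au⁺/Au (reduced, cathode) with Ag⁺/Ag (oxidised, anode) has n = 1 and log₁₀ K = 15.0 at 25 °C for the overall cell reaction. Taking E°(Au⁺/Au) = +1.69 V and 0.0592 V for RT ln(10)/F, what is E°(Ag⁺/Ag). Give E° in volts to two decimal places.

+0.80 V

E°cell = (0.0592/n)·log K = (0.0592/1)(15.0) = +0.888 V.
Since Au⁺/Au is the cathode and Ag⁺/Ag the anode, E°cell = E°(Au⁺/Au) − E°(Ag⁺/Ag).
So E°(Ag⁺/Ag) = E°(Au⁺/Au) − E°cell = (+1.69) − (+0.888) = +0.80 V.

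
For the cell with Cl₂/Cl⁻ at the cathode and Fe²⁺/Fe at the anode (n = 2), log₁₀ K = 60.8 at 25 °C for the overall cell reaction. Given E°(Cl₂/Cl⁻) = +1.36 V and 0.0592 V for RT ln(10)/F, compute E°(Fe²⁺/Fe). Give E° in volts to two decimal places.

E°cell = (0.0592/n)·log K = (0.0592/2)(60.8) = +1.800 V.
Since Cl₂/Cl⁻ is the cathode and Fe²⁺/Fe the anode, E°cell = E°(Cl₂/Cl⁻) − E°(Fe²⁺/Fe).
So E°(Fe²⁺/Fe) = E°(Cl₂/Cl⁻) − E°cell = (+1.36) − (+1.800) = -0.44 V.

-0.44 V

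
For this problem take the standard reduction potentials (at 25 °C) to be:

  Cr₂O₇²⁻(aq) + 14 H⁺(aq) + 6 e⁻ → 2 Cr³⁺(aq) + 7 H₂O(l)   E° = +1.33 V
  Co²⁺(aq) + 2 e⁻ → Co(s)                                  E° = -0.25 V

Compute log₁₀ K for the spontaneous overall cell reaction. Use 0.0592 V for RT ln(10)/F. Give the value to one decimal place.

Cathode: Cr₂O₇²⁻/Cr³⁺; anode: Co²⁺/Co. E°cell = +1.58 V, n = 6.
log K = nE°cell / 0.0592 = (6)(+1.58) / 0.0592 = 160.1.

160.1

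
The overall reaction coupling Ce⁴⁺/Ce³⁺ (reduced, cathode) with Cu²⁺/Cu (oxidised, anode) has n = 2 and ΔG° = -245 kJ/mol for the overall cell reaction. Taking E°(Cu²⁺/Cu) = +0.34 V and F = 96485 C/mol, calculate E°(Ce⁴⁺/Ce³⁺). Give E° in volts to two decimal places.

+1.61 V

E°cell = −ΔG°/(nF) = −(-245×10³)/((2)(96485)) = +1.270 V.
Since Ce⁴⁺/Ce³⁺ is the cathode and Cu²⁺/Cu the anode, E°cell = E°(Ce⁴⁺/Ce³⁺) − E°(Cu²⁺/Cu).
So E°(Ce⁴⁺/Ce³⁺) = E°cell + E°(Cu²⁺/Cu) = +1.270 + (+0.34) = +1.61 V.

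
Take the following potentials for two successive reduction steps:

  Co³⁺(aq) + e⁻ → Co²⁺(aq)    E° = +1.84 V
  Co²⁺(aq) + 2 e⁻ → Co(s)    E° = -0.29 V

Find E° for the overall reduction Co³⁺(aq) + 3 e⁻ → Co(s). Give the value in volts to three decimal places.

Standard free energies of sequential steps add: ΔG°₃ = ΔG°₁ + ΔG°₂, so n₃E°₃ = n₁E°₁ + n₂E°₂.
E°₃ = (1×+1.84 + 2×-0.29) / 3 = (+1.260) / 3 = +0.420 V.

+0.420 V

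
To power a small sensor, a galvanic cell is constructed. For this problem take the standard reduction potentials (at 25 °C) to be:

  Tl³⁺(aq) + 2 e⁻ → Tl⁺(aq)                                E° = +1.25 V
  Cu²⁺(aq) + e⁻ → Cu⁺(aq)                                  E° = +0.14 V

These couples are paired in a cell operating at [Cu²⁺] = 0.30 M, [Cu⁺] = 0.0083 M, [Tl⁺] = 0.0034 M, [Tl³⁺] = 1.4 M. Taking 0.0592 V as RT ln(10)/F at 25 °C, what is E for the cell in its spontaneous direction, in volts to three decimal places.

+1.095 V

Tl³⁺/Tl⁺ is the cathode (higher E°), Cu²⁺/Cu⁺ the anode: E°cell = +1.25 − (+0.14) = +1.11 V, n = 2.
Overall: Tl³⁺(aq) + 2 Cu⁺(aq) → Tl⁺(aq) + 2 Cu²⁺(aq)
Q = [Tl⁺]·[Cu²⁺]^2 / ([Tl³⁺]·[Cu⁺]^2); log Q = 0.501.
E = E° − (0.0592/n) log Q = +1.11 − (0.0592/2)(0.501) = +1.095 V.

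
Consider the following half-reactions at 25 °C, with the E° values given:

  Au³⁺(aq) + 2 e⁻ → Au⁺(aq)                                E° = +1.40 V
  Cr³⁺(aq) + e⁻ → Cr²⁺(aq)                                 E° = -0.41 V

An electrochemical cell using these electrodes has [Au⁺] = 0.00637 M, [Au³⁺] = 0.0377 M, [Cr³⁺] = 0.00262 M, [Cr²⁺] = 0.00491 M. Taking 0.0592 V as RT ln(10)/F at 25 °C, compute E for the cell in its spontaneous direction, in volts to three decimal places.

+1.849 V

Au³⁺/Au⁺ is the cathode (higher E°), Cr³⁺/Cr²⁺ the anode: E°cell = +1.40 − (-0.41) = +1.81 V, n = 2.
Overall: Au³⁺(aq) + 2 Cr²⁺(aq) → Au⁺(aq) + 2 Cr³⁺(aq)
Q = [Au⁺]·[Cr³⁺]^2 / ([Au³⁺]·[Cr²⁺]^2); log Q = -1.318.
E = E° − (0.0592/n) log Q = +1.81 − (0.0592/2)(-1.318) = +1.849 V.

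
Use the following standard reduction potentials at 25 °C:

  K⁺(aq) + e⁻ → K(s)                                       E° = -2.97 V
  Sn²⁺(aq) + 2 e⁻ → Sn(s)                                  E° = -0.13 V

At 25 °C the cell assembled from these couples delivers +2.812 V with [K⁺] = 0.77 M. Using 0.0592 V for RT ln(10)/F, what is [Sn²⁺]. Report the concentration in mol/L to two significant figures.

0.067 M

Sn²⁺/Sn is the cathode, K⁺/K the anode: E°cell = +2.84 V, n = 2.
Overall reaction: Sn²⁺(aq) + 2 K(s) → Sn(s) + 2 K⁺(aq); Q = [K⁺]^2/[Sn²⁺]^1.
From E = E° − (0.0592/n) log Q: log Q = (E° − E)·n/0.0592 = (+2.84 − (+2.812))·2/0.0592 = 0.9459.
So 1·log[Sn²⁺] = 2·log(0.77) − log Q = -0.2270 − (0.9459) = -1.1729; [Sn²⁺] = 10^(-1.1729) ≈ 0.067 M.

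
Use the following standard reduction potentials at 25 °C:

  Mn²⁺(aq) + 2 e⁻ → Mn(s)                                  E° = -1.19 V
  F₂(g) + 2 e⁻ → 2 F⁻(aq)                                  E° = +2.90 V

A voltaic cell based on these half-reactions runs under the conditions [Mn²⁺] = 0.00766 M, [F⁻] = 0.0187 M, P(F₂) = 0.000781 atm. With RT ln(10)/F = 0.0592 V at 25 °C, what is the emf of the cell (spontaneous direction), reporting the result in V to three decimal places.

F₂/F⁻ is the cathode (higher E°), Mn²⁺/Mn the anode: E°cell = +2.90 − (-1.19) = +4.09 V, n = 2.
Overall: F₂(g) + Mn(s) → 2 F⁻(aq) + Mn²⁺(aq)
Q = [F⁻]^2·[Mn²⁺] / (P(F₂)); log Q = -2.465.
E = E° − (0.0592/n) log Q = +4.09 − (0.0592/2)(-2.465) = +4.163 V.

+4.163 V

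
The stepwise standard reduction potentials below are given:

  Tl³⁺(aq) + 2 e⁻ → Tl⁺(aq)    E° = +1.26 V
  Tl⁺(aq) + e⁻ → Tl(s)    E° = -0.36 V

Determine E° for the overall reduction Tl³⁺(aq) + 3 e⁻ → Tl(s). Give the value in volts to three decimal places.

+0.720 V

Standard free energies of sequential steps add: ΔG°₃ = ΔG°₁ + ΔG°₂, so n₃E°₃ = n₁E°₁ + n₂E°₂.
E°₃ = (2×+1.26 + 1×-0.36) / 3 = (+2.160) / 3 = +0.720 V.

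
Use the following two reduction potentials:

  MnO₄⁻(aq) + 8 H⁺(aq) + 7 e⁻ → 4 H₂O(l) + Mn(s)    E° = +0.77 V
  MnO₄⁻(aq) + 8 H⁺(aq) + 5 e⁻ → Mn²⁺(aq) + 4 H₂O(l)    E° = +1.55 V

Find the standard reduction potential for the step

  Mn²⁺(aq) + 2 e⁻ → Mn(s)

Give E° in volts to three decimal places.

-1.180 V

Sequential free energies add, so n₃E°₃ = n₁E°₁ + n₂E°₂.
With n₃ = 7, and the known step contributing 5×(+1.55) V, the unknown satisfies 2·E° = 7×(+0.77) − 5×(+1.55) = -2.360.
E° = -2.360 / 2 = -1.180 V.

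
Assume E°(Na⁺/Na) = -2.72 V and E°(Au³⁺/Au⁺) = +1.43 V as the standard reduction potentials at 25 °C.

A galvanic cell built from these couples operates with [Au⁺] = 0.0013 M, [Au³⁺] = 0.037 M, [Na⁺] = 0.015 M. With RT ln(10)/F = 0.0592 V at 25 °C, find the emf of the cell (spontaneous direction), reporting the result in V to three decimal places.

Au³⁺/Au⁺ is the cathode (higher E°), Na⁺/Na the anode: E°cell = +1.43 − (-2.72) = +4.15 V, n = 2.
Overall: Au³⁺(aq) + 2 Na(s) → Au⁺(aq) + 2 Na⁺(aq)
Q = [Au⁺]·[Na⁺]^2 / ([Au³⁺]); log Q = -5.102.
E = E° − (0.0592/n) log Q = +4.15 − (0.0592/2)(-5.102) = +4.301 V.

+4.301 V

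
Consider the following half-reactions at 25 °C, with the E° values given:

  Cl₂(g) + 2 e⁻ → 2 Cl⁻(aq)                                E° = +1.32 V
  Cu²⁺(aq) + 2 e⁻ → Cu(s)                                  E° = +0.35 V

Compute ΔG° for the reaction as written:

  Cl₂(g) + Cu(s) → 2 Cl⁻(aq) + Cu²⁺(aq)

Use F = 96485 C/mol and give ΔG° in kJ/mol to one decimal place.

As written, Cl₂/Cl⁻ is reduced (cathode) and Cu²⁺/Cu is oxidised (anode), so E°cell = (+1.32) − (+0.35) = +0.97 V.
Balancing electrons gives n = 2.
ΔG° = −nFE° = −(2)(96485)(+0.97) = -187,181 J = -187.2 kJ/mol.

-187.2 kJ/mol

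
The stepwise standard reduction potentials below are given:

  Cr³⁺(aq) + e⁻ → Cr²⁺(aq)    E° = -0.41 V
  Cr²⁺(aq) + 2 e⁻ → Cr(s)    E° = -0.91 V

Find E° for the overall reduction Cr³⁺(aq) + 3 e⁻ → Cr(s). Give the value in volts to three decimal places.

-0.743 V

Standard free energies of sequential steps add: ΔG°₃ = ΔG°₁ + ΔG°₂, so n₃E°₃ = n₁E°₁ + n₂E°₂.
E°₃ = (1×-0.41 + 2×-0.91) / 3 = (-2.230) / 3 = -0.743 V.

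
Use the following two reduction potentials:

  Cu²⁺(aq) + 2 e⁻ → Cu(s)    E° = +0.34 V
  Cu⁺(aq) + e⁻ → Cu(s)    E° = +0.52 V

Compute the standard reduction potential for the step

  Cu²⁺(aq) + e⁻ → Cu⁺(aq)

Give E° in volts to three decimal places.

Sequential free energies add, so n₃E°₃ = n₁E°₁ + n₂E°₂.
With n₃ = 2, and the known step contributing 1×(+0.52) V, the unknown satisfies 1·E° = 2×(+0.34) − 1×(+0.52) = +0.160.
E° = +0.160 / 1 = +0.160 V.

+0.160 V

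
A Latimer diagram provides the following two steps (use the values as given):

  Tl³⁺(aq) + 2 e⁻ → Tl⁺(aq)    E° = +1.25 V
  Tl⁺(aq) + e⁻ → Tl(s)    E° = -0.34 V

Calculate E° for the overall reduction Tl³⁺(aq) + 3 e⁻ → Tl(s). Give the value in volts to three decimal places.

+0.720 V

Standard free energies of sequential steps add: ΔG°₃ = ΔG°₁ + ΔG°₂, so n₃E°₃ = n₁E°₁ + n₂E°₂.
E°₃ = (2×+1.25 + 1×-0.34) / 3 = (+2.160) / 3 = +0.720 V.
E° values themselves are not directly additive — weighting by electron count is essential.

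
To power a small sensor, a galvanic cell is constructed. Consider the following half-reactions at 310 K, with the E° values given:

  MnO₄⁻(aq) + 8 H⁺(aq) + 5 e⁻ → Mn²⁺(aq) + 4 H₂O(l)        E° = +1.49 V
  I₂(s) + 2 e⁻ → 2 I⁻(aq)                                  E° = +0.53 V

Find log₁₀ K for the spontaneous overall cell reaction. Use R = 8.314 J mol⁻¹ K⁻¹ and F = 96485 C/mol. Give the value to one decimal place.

Cathode: MnO₄⁻/Mn²⁺; anode: I₂/I⁻. E°cell = (+1.49) − (+0.53) = +0.96 V, with n = 10.
ΔG° = −nFE° = −RT ln K, so ln K = nFE°/(RT) = (10)(96485)(+0.96) / ((8.314)(310)) = 359.384.
log₁₀ K = 359.384 / ln 10 = 156.1.

156.1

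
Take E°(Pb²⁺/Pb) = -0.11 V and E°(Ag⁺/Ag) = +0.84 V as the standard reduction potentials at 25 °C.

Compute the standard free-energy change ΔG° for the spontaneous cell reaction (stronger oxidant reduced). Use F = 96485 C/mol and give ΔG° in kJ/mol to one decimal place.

Ag⁺/Ag (E° = +0.84 V) is the cathode; Pb²⁺/Pb (E° = -0.11 V) is the anode, so E°cell = +0.95 V.
Balancing electrons gives n = 2 (lcm of 1 and 2).
ΔG° = −nFE° = −(2)(96485)(+0.95) = -183,322 J = -183.3 kJ/mol.

-183.3 kJ/mol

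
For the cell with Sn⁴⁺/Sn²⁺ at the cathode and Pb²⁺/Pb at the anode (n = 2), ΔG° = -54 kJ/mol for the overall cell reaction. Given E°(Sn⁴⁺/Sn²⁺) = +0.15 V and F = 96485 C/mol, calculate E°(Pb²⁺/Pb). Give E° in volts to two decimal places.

-0.13 V

E°cell = −ΔG°/(nF) = −(-54×10³)/((2)(96485)) = +0.280 V.
Since Sn⁴⁺/Sn²⁺ is the cathode and Pb²⁺/Pb the anode, E°cell = E°(Sn⁴⁺/Sn²⁺) − E°(Pb²⁺/Pb).
So E°(Pb²⁺/Pb) = E°(Sn⁴⁺/Sn²⁺) − E°cell = (+0.15) − (+0.280) = -0.13 V.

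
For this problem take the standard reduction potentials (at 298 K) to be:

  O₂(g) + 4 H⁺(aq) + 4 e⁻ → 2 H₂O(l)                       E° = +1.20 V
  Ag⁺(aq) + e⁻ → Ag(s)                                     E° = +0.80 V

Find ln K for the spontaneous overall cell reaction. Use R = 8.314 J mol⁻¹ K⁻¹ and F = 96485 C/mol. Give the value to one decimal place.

Cathode: O₂/H₂O; anode: Ag⁺/Ag. E°cell = (+1.20) − (+0.80) = +0.40 V, with n = 4.
ΔG° = −nFE° = −RT ln K, so ln K = nFE°/(RT) = (4)(96485)(+0.40) / ((8.314)(298)) = 62.309.

62.3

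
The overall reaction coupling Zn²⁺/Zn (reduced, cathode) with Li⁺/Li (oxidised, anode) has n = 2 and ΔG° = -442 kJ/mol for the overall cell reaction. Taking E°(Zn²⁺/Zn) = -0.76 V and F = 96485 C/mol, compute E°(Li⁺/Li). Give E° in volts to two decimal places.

E°cell = −ΔG°/(nF) = −(-442×10³)/((2)(96485)) = +2.291 V.
Since Zn²⁺/Zn is the cathode and Li⁺/Li the anode, E°cell = E°(Zn²⁺/Zn) − E°(Li⁺/Li).
So E°(Li⁺/Li) = E°(Zn²⁺/Zn) − E°cell = (-0.76) − (+2.291) = -3.05 V.

-3.05 V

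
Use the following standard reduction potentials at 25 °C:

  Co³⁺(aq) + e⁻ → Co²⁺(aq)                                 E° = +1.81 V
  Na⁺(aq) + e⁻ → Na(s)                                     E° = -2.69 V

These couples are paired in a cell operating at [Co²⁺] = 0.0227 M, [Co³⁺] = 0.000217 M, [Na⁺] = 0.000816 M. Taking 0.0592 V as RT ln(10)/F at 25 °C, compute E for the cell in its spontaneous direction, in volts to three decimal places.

Co³⁺/Co²⁺ is the cathode (higher E°), Na⁺/Na the anode: E°cell = +1.81 − (-2.69) = +4.50 V, n = 1.
Overall: Co³⁺(aq) + Na(s) → Co²⁺(aq) + Na⁺(aq)
Q = [Co²⁺]·[Na⁺] / ([Co³⁺]); log Q = -1.069.
E = E° − (0.0592/n) log Q = +4.50 − (0.0592/1)(-1.069) = +4.563 V.

+4.563 V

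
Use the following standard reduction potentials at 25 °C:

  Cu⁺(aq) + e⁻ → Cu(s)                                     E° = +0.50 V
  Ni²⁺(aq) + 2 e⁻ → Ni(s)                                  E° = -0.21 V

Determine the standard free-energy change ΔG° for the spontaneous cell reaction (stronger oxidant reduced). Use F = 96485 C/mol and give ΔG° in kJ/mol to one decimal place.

Cu⁺/Cu (E° = +0.50 V) is the cathode; Ni²⁺/Ni (E° = -0.21 V) is the anode, so E°cell = +0.71 V.
Balancing electrons gives n = 2 (lcm of 1 and 2).
ΔG° = −nFE° = −(2)(96485)(+0.71) = -137,009 J = -137.0 kJ/mol.

-137.0 kJ/mol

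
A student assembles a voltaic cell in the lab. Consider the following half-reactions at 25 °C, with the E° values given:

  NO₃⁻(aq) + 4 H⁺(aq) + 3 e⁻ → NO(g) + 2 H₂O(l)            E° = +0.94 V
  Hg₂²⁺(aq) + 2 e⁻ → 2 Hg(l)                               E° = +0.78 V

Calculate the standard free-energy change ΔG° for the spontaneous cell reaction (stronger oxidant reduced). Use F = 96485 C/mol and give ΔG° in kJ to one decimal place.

-92.6 kJ

NO₃⁻/NO (E° = +0.94 V) is the cathode; Hg₂²⁺/Hg (E° = +0.78 V) is the anode, so E°cell = +0.16 V.
Balancing electrons gives n = 6 (lcm of 3 and 2).
ΔG° = −nFE° = −(6)(96485)(+0.16) = -92,626 J = -92.6 kJ.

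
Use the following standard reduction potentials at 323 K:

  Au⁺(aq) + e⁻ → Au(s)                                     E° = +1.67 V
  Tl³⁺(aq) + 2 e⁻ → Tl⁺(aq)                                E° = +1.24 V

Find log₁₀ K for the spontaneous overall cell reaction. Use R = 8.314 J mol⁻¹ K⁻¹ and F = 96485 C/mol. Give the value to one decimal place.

13.4

Cathode: Au⁺/Au; anode: Tl³⁺/Tl⁺. E°cell = (+1.67) − (+1.24) = +0.43 V, with n = 2.
ΔG° = −nFE° = −RT ln K, so ln K = nFE°/(RT) = (2)(96485)(+0.43) / ((8.314)(323)) = 30.899.
log₁₀ K = 30.899 / ln 10 = 13.4.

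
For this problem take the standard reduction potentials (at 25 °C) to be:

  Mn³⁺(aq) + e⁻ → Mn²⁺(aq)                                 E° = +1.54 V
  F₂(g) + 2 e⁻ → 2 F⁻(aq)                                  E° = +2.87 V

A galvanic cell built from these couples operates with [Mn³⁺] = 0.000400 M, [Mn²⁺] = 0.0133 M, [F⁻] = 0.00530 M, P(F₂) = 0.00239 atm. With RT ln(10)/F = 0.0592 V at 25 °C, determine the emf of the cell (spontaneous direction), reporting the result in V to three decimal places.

+1.477 V

F₂/F⁻ is the cathode (higher E°), Mn³⁺/Mn²⁺ the anode: E°cell = +2.87 − (+1.54) = +1.33 V, n = 2.
Overall: F₂(g) + 2 Mn²⁺(aq) → 2 F⁻(aq) + 2 Mn³⁺(aq)
Q = [F⁻]^2·[Mn³⁺]^2 / (P(F₂)·[Mn²⁺]^2); log Q = -4.973.
E = E° − (0.0592/n) log Q = +1.33 − (0.0592/2)(-4.973) = +1.477 V.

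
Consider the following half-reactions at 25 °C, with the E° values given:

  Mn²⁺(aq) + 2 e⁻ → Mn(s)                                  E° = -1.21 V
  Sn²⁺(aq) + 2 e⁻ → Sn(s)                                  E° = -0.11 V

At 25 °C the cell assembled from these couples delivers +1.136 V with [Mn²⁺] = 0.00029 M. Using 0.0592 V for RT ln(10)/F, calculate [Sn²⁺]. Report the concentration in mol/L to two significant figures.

0.0048 M

Sn²⁺/Sn is the cathode, Mn²⁺/Mn the anode: E°cell = +1.10 V, n = 2.
Overall reaction: Sn²⁺(aq) + Mn(s) → Sn(s) + Mn²⁺(aq); Q = [Mn²⁺]^1/[Sn²⁺]^1.
From E = E° − (0.0592/n) log Q: log Q = (E° − E)·n/0.0592 = (+1.10 − (+1.136))·2/0.0592 = -1.2162.
So 1·log[Sn²⁺] = 1·log(0.00029) − log Q = -3.5376 − (-1.2162) = -2.3214; [Sn²⁺] = 10^(-2.3214) ≈ 0.0048 M.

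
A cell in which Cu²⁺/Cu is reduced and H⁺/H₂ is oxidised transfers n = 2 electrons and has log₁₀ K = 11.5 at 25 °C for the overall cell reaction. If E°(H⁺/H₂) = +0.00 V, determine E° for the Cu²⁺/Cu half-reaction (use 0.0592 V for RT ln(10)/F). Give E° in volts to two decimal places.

+0.34 V

E°cell = (0.0592/n)·log K = (0.0592/2)(11.5) = +0.340 V.
Since Cu²⁺/Cu is the cathode and H⁺/H₂ the anode, E°cell = E°(Cu²⁺/Cu) − E°(H⁺/H₂).
So E°(Cu²⁺/Cu) = E°cell + E°(H⁺/H₂) = +0.340 + (+0.00) = +0.34 V.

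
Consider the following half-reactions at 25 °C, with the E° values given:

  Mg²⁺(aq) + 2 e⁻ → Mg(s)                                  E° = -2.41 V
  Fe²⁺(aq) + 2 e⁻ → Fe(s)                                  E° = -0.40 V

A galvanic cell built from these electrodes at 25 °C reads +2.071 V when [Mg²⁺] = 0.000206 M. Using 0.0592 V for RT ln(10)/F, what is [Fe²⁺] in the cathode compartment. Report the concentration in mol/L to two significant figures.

Fe²⁺/Fe is the cathode, Mg²⁺/Mg the anode: E°cell = +2.01 V, n = 2.
Overall reaction: Fe²⁺(aq) + Mg(s) → Fe(s) + Mg²⁺(aq); Q = [Mg²⁺]^1/[Fe²⁺]^1.
From E = E° − (0.0592/n) log Q: log Q = (E° − E)·n/0.0592 = (+2.01 − (+2.071))·2/0.0592 = -2.0608.
So 1·log[Fe²⁺] = 1·log(0.000206) − log Q = -3.6861 − (-2.0608) = -1.6253; [Fe²⁺] = 10^(-1.6253) ≈ 0.024 M.

0.024 M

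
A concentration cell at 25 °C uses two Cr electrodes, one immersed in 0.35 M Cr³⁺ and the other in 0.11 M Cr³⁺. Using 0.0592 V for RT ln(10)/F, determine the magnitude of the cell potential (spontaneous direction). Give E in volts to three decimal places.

+0.010 V

For a concentration cell E°cell = 0. The 0.35 M side is the cathode (reduction is favoured where [Cr³⁺] is higher).
With n = 3, E = −(0.0592/3) log([Cr³⁺]ₐₙ/[Cr³⁺]꜀ₐₜ) = −(0.0592/3) log(0.11/0.35) = −(0.0592/3)(-0.503) = +0.010 V.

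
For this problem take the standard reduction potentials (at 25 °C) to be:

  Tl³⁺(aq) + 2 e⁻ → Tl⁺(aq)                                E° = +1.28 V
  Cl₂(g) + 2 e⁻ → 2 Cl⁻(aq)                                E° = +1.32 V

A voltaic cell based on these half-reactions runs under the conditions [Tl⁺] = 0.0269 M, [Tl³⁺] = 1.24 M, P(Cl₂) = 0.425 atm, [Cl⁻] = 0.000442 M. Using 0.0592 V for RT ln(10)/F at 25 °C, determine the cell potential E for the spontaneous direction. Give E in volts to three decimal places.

+0.178 V

Cl₂/Cl⁻ is the cathode (higher E°), Tl³⁺/Tl⁺ the anode: E°cell = +1.32 − (+1.28) = +0.04 V, n = 2.
Overall: Cl₂(g) + Tl⁺(aq) → 2 Cl⁻(aq) + Tl³⁺(aq)
Q = [Cl⁻]^2·[Tl³⁺] / (P(Cl₂)·[Tl⁺]); log Q = -4.674.
E = E° − (0.0592/n) log Q = +0.04 − (0.0592/2)(-4.674) = +0.178 V.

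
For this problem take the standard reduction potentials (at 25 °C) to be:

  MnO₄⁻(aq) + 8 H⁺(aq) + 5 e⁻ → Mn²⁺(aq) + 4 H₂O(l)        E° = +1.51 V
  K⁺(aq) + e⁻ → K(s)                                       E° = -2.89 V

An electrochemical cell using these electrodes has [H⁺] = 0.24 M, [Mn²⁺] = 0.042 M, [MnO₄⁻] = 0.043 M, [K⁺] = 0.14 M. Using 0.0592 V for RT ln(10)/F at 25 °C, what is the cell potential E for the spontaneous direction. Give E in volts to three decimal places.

MnO₄⁻/Mn²⁺ is the cathode (higher E°), K⁺/K the anode: E°cell = +1.51 − (-2.89) = +4.40 V, n = 5.
Overall: MnO₄⁻(aq) + 8 H⁺(aq) + 5 K(s) → Mn²⁺(aq) + 4 H₂O(l) + 5 K⁺(aq)
Q = [Mn²⁺]·[K⁺]^5 / ([MnO₄⁻]·[H⁺]^8); log Q = 0.679.
E = E° − (0.0592/n) log Q = +4.40 − (0.0592/5)(0.679) = +4.392 V.

+4.392 V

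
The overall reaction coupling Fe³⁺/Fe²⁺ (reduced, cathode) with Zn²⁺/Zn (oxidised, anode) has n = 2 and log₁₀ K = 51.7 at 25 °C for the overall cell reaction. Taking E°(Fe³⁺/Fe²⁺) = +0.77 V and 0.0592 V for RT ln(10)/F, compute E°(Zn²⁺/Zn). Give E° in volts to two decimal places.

E°cell = (0.0592/n)·log K = (0.0592/2)(51.7) = +1.530 V.
Since Fe³⁺/Fe²⁺ is the cathode and Zn²⁺/Zn the anode, E°cell = E°(Fe³⁺/Fe²⁺) − E°(Zn²⁺/Zn).
So E°(Zn²⁺/Zn) = E°(Fe³⁺/Fe²⁺) − E°cell = (+0.77) − (+1.530) = -0.76 V.

-0.76 V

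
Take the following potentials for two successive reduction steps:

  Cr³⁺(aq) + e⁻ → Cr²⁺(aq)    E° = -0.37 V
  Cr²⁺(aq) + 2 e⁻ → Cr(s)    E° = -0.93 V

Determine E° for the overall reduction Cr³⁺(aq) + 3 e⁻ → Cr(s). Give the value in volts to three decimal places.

-0.743 V

Standard free energies of sequential steps add: ΔG°₃ = ΔG°₁ + ΔG°₂, so n₃E°₃ = n₁E°₁ + n₂E°₂.
E°₃ = (1×-0.37 + 2×-0.93) / 3 = (-2.230) / 3 = -0.743 V.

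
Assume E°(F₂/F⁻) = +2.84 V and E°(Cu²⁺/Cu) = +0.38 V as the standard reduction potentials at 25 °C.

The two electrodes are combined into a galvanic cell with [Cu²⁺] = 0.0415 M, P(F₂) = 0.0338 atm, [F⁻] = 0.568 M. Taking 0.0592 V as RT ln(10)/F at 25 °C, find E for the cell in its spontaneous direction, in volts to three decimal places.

+2.472 V

F₂/F⁻ is the cathode (higher E°), Cu²⁺/Cu the anode: E°cell = +2.84 − (+0.38) = +2.46 V, n = 2.
Overall: F₂(g) + Cu(s) → 2 F⁻(aq) + Cu²⁺(aq)
Q = [F⁻]^2·[Cu²⁺] / (P(F₂)); log Q = -0.402.
E = E° − (0.0592/n) log Q = +2.46 − (0.0592/2)(-0.402) = +2.472 V.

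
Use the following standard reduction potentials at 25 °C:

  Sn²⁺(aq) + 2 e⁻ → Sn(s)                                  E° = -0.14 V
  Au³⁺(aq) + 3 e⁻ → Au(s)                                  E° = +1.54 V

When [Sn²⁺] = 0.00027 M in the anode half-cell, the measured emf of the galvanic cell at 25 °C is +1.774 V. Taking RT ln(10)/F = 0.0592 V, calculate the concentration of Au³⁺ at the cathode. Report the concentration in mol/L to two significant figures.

0.26 M

Au³⁺/Au is the cathode, Sn²⁺/Sn the anode: E°cell = +1.68 V, n = 6.
Overall reaction: 2 Au³⁺(aq) + 3 Sn(s) → 2 Au(s) + 3 Sn²⁺(aq); Q = [Sn²⁺]^3/[Au³⁺]^2.
From E = E° − (0.0592/n) log Q: log Q = (E° − E)·n/0.0592 = (+1.68 − (+1.774))·6/0.0592 = -9.5270.
So 2·log[Au³⁺] = 3·log(0.00027) − log Q = -10.7059 − (-9.5270) = -1.1789; log[Au³⁺] = -1.1789 / 2 = -0.5895; [Au³⁺] = 10^(-0.5895) ≈ 0.26 M.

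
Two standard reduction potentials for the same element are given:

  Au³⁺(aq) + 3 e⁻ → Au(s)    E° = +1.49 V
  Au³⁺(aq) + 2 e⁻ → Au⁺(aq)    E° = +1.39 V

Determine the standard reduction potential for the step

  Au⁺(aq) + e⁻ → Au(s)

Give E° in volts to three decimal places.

Sequential free energies add, so n₃E°₃ = n₁E°₁ + n₂E°₂.
With n₃ = 3, and the known step contributing 2×(+1.39) V, the unknown satisfies 1·E° = 3×(+1.49) − 2×(+1.39) = +1.690.
E° = +1.690 / 1 = +1.690 V.

+1.690 V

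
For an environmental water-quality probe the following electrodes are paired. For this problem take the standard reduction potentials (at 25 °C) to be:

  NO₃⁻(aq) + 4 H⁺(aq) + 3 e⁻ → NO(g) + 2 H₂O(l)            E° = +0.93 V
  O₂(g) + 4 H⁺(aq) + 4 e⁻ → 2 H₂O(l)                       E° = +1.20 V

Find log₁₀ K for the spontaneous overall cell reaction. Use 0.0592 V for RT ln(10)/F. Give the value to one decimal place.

Cathode: O₂/H₂O; anode: NO₃⁻/NO. E°cell = +0.27 V, n = 12.
log K = nE°cell / 0.0592 = (12)(+0.27) / 0.0592 = 54.7.

54.7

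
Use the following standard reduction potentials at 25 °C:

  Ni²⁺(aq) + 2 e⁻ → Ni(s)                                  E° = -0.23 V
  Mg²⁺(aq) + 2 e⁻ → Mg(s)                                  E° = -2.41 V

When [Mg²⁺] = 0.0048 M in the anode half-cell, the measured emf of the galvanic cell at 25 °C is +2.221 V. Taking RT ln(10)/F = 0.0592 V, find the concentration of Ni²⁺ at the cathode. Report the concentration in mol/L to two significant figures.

0.12 M

Ni²⁺/Ni is the cathode, Mg²⁺/Mg the anode: E°cell = +2.18 V, n = 2.
Overall reaction: Ni²⁺(aq) + Mg(s) → Ni(s) + Mg²⁺(aq); Q = [Mg²⁺]^1/[Ni²⁺]^1.
From E = E° − (0.0592/n) log Q: log Q = (E° − E)·n/0.0592 = (+2.18 − (+2.221))·2/0.0592 = -1.3851.
So 1·log[Ni²⁺] = 1·log(0.0048) − log Q = -2.3188 − (-1.3851) = -0.9337; [Ni²⁺] = 10^(-0.9337) ≈ 0.12 M.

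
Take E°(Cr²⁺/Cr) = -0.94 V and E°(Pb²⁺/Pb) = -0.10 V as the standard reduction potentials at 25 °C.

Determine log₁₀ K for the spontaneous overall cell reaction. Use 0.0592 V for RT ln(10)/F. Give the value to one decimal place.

Cathode: Pb²⁺/Pb; anode: Cr²⁺/Cr. E°cell = +0.84 V, n = 2.
log K = nE°cell / 0.0592 = (2)(+0.84) / 0.0592 = 28.4.

28.4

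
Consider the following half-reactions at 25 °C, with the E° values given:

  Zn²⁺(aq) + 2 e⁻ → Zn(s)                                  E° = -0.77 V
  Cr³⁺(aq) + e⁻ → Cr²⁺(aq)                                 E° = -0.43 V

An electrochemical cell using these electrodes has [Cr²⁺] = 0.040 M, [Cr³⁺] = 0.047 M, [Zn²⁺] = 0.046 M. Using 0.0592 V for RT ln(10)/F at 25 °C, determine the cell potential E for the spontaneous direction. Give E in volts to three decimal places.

Cr³⁺/Cr²⁺ is the cathode (higher E°), Zn²⁺/Zn the anode: E°cell = -0.43 − (-0.77) = +0.34 V, n = 2.
Overall: 2 Cr³⁺(aq) + Zn(s) → 2 Cr²⁺(aq) + Zn²⁺(aq)
Q = [Cr²⁺]^2·[Zn²⁺] / ([Cr³⁺]^2); log Q = -1.477.
E = E° − (0.0592/n) log Q = +0.34 − (0.0592/2)(-1.477) = +0.384 V.

+0.384 V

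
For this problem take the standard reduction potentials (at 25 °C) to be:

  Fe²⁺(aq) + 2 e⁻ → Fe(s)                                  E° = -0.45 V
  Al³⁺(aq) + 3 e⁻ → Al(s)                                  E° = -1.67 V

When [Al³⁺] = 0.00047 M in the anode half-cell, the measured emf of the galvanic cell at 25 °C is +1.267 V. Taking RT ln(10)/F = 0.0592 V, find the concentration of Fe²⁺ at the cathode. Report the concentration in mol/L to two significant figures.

0.23 M

Fe²⁺/Fe is the cathode, Al³⁺/Al the anode: E°cell = +1.22 V, n = 6.
Overall reaction: 3 Fe²⁺(aq) + 2 Al(s) → 3 Fe(s) + 2 Al³⁺(aq); Q = [Al³⁺]^2/[Fe²⁺]^3.
From E = E° − (0.0592/n) log Q: log Q = (E° − E)·n/0.0592 = (+1.22 − (+1.267))·6/0.0592 = -4.7635.
So 3·log[Fe²⁺] = 2·log(0.00047) − log Q = -6.6558 − (-4.7635) = -1.8923; log[Fe²⁺] = -1.8923 / 3 = -0.6308; [Fe²⁺] = 10^(-0.6308) ≈ 0.23 M.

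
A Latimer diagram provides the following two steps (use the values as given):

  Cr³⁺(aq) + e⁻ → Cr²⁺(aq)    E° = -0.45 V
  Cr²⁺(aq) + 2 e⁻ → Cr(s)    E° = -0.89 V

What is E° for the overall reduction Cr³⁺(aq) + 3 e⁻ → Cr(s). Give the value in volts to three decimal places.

Since ΔG° = −nFE° is additive over sequential reductions, n₃E°₃ = n₁E°₁ + n₂E°₂.
E°₃ = (1×-0.45 + 2×-0.89) / 3 = (-2.230) / 3 = -0.743 V.
E° values themselves are not directly additive — weighting by electron count is essential.

-0.743 V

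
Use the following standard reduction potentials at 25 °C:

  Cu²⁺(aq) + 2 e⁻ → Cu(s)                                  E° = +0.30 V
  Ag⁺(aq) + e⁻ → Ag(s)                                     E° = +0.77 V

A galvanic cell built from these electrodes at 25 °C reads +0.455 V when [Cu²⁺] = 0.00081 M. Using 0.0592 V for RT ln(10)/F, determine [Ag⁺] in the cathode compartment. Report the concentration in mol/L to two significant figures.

0.016 M

Ag⁺/Ag is the cathode, Cu²⁺/Cu the anode: E°cell = +0.47 V, n = 2.
Overall reaction: 2 Ag⁺(aq) + Cu(s) → 2 Ag(s) + Cu²⁺(aq); Q = [Cu²⁺]^1/[Ag⁺]^2.
From E = E° − (0.0592/n) log Q: log Q = (E° − E)·n/0.0592 = (+0.47 − (+0.455))·2/0.0592 = 0.5068.
So 2·log[Ag⁺] = 1·log(0.00081) − log Q = -3.0915 − (0.5068) = -3.5983; log[Ag⁺] = -3.5983 / 2 = -1.7992; [Ag⁺] = 10^(-1.7992) ≈ 0.016 M.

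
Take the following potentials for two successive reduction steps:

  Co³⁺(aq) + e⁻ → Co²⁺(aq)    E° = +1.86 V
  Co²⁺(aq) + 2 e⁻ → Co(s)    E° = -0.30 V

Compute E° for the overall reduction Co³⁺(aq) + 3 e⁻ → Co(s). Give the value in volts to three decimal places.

Standard free energies of sequential steps add: ΔG°₃ = ΔG°₁ + ΔG°₂, so n₃E°₃ = n₁E°₁ + n₂E°₂.
E°₃ = (1×+1.86 + 2×-0.30) / 3 = (+1.260) / 3 = +0.420 V.

+0.420 V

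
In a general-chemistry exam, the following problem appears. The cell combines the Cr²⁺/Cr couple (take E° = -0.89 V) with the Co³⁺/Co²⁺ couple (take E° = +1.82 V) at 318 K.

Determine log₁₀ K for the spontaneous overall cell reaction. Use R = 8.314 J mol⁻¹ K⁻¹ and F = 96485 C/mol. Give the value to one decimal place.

Cathode: Co³⁺/Co²⁺; anode: Cr²⁺/Cr. E°cell = (+1.82) − (-0.89) = +2.71 V, with n = 2.
ΔG° = −nFE° = −RT ln K, so ln K = nFE°/(RT) = (2)(96485)(+2.71) / ((8.314)(318)) = 197.798.
log₁₀ K = 197.798 / ln 10 = 85.9.

85.9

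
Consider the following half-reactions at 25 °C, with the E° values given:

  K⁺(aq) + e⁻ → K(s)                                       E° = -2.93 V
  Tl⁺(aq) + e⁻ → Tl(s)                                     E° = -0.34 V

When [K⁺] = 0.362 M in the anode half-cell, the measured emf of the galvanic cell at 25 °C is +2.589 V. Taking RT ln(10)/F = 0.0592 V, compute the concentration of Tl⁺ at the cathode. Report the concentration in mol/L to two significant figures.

0.35 M

Tl⁺/Tl is the cathode, K⁺/K the anode: E°cell = +2.59 V, n = 1.
Overall reaction: Tl⁺(aq) + K(s) → Tl(s) + K⁺(aq); Q = [K⁺]^1/[Tl⁺]^1.
From E = E° − (0.0592/n) log Q: log Q = (E° − E)·n/0.0592 = (+2.59 − (+2.589))·1/0.0592 = 0.0169.
So 1·log[Tl⁺] = 1·log(0.362) − log Q = -0.4413 − (0.0169) = -0.4582; [Tl⁺] = 10^(-0.4582) ≈ 0.35 M.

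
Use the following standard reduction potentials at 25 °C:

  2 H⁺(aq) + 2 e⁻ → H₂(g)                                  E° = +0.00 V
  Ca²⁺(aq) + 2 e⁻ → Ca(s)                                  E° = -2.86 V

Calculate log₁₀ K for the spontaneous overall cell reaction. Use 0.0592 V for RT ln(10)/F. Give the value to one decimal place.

Cathode: H⁺/H₂; anode: Ca²⁺/Ca. E°cell = +2.86 V, n = 2.
log K = nE°cell / 0.0592 = (2)(+2.86) / 0.0592 = 96.6.

96.6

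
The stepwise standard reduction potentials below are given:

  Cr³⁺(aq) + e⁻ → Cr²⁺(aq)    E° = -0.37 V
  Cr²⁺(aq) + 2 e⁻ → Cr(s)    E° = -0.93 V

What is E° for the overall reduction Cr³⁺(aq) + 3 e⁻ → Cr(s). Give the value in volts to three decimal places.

Adding the free-energy changes (−nFE°) of the two steps gives −n₃FE°₃ = −n₁FE°₁ − n₂FE°₂.
E°₃ = (1×-0.37 + 2×-0.93) / 3 = (-2.230) / 3 = -0.743 V.

-0.743 V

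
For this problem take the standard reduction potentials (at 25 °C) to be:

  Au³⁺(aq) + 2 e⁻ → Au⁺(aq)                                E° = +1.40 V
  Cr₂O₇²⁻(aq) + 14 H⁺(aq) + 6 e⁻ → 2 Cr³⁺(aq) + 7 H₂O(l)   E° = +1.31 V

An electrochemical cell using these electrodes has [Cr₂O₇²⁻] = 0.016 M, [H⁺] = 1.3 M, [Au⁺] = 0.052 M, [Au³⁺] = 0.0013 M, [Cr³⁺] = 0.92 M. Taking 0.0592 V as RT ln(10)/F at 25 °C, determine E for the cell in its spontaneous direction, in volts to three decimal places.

Au³⁺/Au⁺ is the cathode (higher E°), Cr₂O₇²⁻/Cr³⁺ the anode: E°cell = +1.40 − (+1.31) = +0.09 V, n = 6.
Overall: 3 Au³⁺(aq) + 2 Cr³⁺(aq) + 7 H₂O(l) → 3 Au⁺(aq) + Cr₂O₇²⁻(aq) + 14 H⁺(aq)
Q = [Au⁺]^3·[Cr₂O₇²⁻]·[H⁺]^14 / ([Au³⁺]^3·[Cr³⁺]^2); log Q = 4.678.
E = E° − (0.0592/n) log Q = +0.09 − (0.0592/6)(4.678) = +0.044 V.

+0.044 V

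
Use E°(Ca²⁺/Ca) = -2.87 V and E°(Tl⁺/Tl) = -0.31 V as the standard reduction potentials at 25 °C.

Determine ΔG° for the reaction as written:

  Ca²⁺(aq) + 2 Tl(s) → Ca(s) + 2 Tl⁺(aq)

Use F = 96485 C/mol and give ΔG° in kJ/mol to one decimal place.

+494.0 kJ/mol

As written, Ca²⁺/Ca is reduced (cathode) and Tl⁺/Tl is oxidised (anode), so E°cell = (-2.87) − (-0.31) = -2.56 V.
Balancing electrons gives n = 2.
ΔG° = −nFE° = −(2)(96485)(-2.56) = 494,003 J = +494.0 kJ/mol.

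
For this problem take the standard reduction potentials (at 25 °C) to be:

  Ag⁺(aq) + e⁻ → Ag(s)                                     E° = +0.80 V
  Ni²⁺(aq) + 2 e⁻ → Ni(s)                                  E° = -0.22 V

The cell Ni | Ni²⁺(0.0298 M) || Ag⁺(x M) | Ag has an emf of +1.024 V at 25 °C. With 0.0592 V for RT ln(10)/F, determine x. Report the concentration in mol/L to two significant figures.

Ag⁺/Ag is the cathode, Ni²⁺/Ni the anode: E°cell = +1.02 V, n = 2.
Overall reaction: 2 Ag⁺(aq) + Ni(s) → 2 Ag(s) + Ni²⁺(aq); Q = [Ni²⁺]^1/[Ag⁺]^2.
From E = E° − (0.0592/n) log Q: log Q = (E° − E)·n/0.0592 = (+1.02 − (+1.024))·2/0.0592 = -0.1351.
So 2·log[Ag⁺] = 1·log(0.0298) − log Q = -1.5258 − (-0.1351) = -1.3907; log[Ag⁺] = -1.3907 / 2 = -0.6954; [Ag⁺] = 10^(-0.6954) ≈ 0.20 M.

0.20 M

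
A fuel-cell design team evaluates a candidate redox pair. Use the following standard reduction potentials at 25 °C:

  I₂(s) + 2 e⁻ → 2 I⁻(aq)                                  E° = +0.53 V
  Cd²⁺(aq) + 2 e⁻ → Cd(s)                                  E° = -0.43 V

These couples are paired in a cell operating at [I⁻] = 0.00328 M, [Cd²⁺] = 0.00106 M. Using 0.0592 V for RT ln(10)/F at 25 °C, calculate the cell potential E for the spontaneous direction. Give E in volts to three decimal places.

+1.195 V

I₂/I⁻ is the cathode (higher E°), Cd²⁺/Cd the anode: E°cell = +0.53 − (-0.43) = +0.96 V, n = 2.
Overall: I₂(s) + Cd(s) → 2 I⁻(aq) + Cd²⁺(aq)
Q = [I⁻]^2·[Cd²⁺]; log Q = -7.943.
E = E° − (0.0592/n) log Q = +0.96 − (0.0592/2)(-7.943) = +1.195 V.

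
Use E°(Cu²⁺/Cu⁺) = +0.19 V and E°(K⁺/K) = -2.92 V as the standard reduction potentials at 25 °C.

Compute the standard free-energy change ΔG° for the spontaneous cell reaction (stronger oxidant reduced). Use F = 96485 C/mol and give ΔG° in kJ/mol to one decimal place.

Cu²⁺/Cu⁺ (E° = +0.19 V) is the cathode; K⁺/K (E° = -2.92 V) is the anode, so E°cell = +3.11 V.
Balancing electrons gives n = 1 (lcm of 1 and 1).
ΔG° = −nFE° = −(1)(96485)(+3.11) = -300,068 J = -300.1 kJ/mol.

-300.1 kJ/mol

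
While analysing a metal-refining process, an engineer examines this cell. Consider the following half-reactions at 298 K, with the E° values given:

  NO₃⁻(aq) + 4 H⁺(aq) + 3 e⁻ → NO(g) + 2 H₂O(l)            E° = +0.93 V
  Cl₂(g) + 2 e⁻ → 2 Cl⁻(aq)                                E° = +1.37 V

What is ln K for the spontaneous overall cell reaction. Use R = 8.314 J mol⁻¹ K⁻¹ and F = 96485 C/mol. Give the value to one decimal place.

Cathode: Cl₂/Cl⁻; anode: NO₃⁻/NO. E°cell = (+1.37) − (+0.93) = +0.44 V, with n = 6.
ΔG° = −nFE° = −RT ln K, so ln K = nFE°/(RT) = (6)(96485)(+0.44) / ((8.314)(298)) = 102.810.

102.8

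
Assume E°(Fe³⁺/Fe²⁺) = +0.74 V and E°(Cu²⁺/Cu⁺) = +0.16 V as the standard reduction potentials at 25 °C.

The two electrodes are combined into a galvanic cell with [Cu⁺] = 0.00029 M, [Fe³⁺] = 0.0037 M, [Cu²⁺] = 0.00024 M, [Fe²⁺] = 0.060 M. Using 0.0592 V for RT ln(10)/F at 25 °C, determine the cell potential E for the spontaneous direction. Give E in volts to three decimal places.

Fe³⁺/Fe²⁺ is the cathode (higher E°), Cu²⁺/Cu⁺ the anode: E°cell = +0.74 − (+0.16) = +0.58 V, n = 1.
Overall: Fe³⁺(aq) + Cu⁺(aq) → Fe²⁺(aq) + Cu²⁺(aq)
Q = [Fe²⁺]·[Cu²⁺] / ([Fe³⁺]·[Cu⁺]); log Q = 1.128.
E = E° − (0.0592/n) log Q = +0.58 − (0.0592/1)(1.128) = +0.513 V.

+0.513 V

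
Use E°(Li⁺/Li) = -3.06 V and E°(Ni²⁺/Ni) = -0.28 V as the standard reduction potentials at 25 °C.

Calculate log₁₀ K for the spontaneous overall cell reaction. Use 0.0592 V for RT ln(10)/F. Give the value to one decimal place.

93.9

Cathode: Ni²⁺/Ni; anode: Li⁺/Li. E°cell = +2.78 V, n = 2.
log K = nE°cell / 0.0592 = (2)(+2.78) / 0.0592 = 93.9.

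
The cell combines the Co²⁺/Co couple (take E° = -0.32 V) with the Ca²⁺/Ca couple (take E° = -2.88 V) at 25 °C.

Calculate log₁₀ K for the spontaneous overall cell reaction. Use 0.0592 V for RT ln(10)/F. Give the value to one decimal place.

Cathode: Co²⁺/Co; anode: Ca²⁺/Ca. E°cell = +2.56 V, n = 2.
log K = nE°cell / 0.0592 = (2)(+2.56) / 0.0592 = 86.5.

86.5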